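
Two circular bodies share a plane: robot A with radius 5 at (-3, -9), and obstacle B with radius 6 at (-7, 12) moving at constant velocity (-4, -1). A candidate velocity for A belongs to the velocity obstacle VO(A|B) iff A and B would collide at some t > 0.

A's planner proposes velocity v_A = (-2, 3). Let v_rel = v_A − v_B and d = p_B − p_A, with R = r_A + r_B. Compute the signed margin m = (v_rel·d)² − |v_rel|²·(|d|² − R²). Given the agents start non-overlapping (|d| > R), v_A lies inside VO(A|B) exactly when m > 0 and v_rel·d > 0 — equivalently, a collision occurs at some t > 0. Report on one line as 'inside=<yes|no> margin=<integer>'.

d = (-4, 21),  |d|² = 457;  R = 5+6 = 11,  c = 457−11² = 336
v_rel = (2, 4),  |v_rel|² = 20;  v_rel·d = (2)·(-4) + (4)·(21) = 76
20·t² − 152·t + 336 = 0  ⇒  m = 76² − 20·336 = -944
m = -944 < 0,  v_rel·d = 76 > 0  ⇒  outside

inside=no margin=-944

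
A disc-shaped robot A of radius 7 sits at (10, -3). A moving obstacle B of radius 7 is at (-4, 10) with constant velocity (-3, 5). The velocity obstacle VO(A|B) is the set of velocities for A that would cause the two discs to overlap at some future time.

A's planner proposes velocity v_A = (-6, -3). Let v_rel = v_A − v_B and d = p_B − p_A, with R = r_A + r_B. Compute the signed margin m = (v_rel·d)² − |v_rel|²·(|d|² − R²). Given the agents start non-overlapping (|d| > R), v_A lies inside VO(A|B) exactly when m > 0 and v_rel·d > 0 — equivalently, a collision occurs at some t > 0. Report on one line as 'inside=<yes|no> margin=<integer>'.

d = (-14, 13),  |d|² = 365;  R = 7+7 = 14,  c = 365−14² = 169
v_rel = (-3, -8),  |v_rel|² = 73;  v_rel·d = (-3)·(-14) + (-8)·(13) = -62
73·t² + 124·t + 169 = 0  ⇒  m = (-62)² − 73·169 = -8493
m = -8493 < 0,  v_rel·d = -62 < 0  ⇒  outside

inside=no margin=-8493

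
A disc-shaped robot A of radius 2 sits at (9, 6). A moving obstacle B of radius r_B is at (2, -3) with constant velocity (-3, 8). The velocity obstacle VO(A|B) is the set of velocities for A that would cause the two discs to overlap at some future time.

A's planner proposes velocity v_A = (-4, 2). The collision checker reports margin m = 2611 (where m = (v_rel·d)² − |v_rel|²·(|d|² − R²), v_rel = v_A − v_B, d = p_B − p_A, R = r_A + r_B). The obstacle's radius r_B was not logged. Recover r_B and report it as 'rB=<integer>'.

m = 2611
d = (-7, -9);  v_rel = (-1, -6),  |v_rel|² = 37
v_rel×d = (-1)·(-9) − (-6)·(-7) = -33
since m = R²·37 − (-33)²:  R² = (1089 + 2611) / 37 = 100
R = √100 = 10  ⇒  r_B = 10 − 2 = 8

rB=8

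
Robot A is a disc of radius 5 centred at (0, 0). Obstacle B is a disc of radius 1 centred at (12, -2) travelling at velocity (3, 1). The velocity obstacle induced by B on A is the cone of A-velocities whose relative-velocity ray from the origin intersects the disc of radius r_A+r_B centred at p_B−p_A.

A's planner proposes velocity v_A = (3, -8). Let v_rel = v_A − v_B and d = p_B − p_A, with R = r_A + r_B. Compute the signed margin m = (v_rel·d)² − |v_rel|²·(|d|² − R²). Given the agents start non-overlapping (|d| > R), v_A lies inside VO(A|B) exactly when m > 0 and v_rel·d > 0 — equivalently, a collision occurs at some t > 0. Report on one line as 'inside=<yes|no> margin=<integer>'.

d = (12, -2),  |d|² = 148;  R = 5+1 = 6,  c = 148−6² = 112
v_rel = (0, -9),  |v_rel|² = 81;  v_rel·d = (0)·(12) + (-9)·(-2) = 18
81·t² − 36·t + 112 = 0  ⇒  m = 18² − 81·112 = -8748
m = -8748 < 0,  v_rel·d = 18 > 0  ⇒  outside

inside=no margin=-8748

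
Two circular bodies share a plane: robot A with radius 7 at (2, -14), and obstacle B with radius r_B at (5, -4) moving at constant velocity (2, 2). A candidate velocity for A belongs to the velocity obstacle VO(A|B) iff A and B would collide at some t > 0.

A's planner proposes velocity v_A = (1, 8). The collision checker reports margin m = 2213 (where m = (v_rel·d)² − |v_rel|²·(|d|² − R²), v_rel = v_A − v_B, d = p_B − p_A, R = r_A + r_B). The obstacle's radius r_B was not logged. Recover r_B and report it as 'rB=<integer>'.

m = 2213
d = (3, 10);  v_rel = (-1, 6),  |v_rel|² = 37
v_rel×d = (-1)·(10) − (6)·(3) = -28
since m = R²·37 − (-28)²:  R² = (784 + 2213) / 37 = 81
R = √81 = 9  ⇒  r_B = 9 − 7 = 2

rB=2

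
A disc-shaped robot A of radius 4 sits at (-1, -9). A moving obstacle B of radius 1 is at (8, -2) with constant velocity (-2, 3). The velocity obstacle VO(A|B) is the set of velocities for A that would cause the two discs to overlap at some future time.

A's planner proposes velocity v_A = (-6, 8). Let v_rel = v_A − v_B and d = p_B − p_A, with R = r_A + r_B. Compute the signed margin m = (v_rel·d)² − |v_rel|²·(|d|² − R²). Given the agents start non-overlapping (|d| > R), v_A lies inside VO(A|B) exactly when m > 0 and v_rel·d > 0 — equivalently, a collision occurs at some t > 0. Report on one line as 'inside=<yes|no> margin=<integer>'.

d = (9, 7),  |d|² = 130;  R = 4+1 = 5,  c = 130−5² = 105
v_rel = (-4, 5),  |v_rel|² = 41;  v_rel·d = (-4)·(9) + (5)·(7) = -1
41·t² + 2·t + 105 = 0  ⇒  m = (-1)² − 41·105 = -4304
m = -4304 < 0,  v_rel·d = -1 < 0  ⇒  outside

inside=no margin=-4304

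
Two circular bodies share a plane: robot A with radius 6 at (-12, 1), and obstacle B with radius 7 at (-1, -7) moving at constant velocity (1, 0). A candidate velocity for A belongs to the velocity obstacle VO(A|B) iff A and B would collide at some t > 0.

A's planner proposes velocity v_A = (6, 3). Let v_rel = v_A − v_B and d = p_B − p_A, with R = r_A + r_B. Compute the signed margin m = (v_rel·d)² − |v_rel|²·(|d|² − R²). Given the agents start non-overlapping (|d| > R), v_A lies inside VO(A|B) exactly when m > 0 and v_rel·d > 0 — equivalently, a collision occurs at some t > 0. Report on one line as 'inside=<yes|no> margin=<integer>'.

d = (11, -8),  |d|² = 185;  R = 6+7 = 13,  c = 185−13² = 16
v_rel = (5, 3),  |v_rel|² = 34;  v_rel·d = (5)·(11) + (3)·(-8) = 31
34·t² − 62·t + 16 = 0  ⇒  m = 31² − 34·16 = 417
m = 417 > 0,  v_rel·d = 31 > 0  ⇒  inside

inside=yes margin=417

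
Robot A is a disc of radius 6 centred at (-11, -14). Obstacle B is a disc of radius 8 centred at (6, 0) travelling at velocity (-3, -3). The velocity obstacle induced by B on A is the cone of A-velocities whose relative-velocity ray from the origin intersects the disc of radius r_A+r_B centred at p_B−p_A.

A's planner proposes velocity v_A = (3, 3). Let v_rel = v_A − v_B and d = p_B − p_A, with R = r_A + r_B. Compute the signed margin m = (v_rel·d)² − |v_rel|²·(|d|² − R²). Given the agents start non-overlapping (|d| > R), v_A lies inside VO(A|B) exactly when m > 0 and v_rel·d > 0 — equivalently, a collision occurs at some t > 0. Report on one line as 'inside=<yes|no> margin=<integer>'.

d = (17, 14),  |d|² = 485;  R = 6+8 = 14,  c = 485−14² = 289
v_rel = (6, 6),  |v_rel|² = 72;  v_rel·d = (6)·(17) + (6)·(14) = 186
72·t² − 372·t + 289 = 0  ⇒  m = 186² − 72·289 = 13788
m = 13788 > 0,  v_rel·d = 186 > 0  ⇒  inside

inside=yes margin=13788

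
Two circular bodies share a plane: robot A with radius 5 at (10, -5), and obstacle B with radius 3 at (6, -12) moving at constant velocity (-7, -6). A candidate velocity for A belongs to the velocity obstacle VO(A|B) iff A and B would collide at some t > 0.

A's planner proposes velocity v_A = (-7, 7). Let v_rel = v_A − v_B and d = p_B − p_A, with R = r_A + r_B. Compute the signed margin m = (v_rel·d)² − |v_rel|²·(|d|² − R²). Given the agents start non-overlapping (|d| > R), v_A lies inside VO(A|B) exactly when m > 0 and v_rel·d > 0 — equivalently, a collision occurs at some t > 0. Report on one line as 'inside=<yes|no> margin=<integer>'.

d = (-4, -7),  |d|² = 65;  R = 5+3 = 8,  c = 65−8² = 1
v_rel = (0, 13),  |v_rel|² = 169;  v_rel·d = (0)·(-4) + (13)·(-7) = -91
169·t² + 182·t + 1 = 0  ⇒  m = (-91)² − 169·1 = 8112
m = 8112 > 0,  v_rel·d = -91 < 0  ⇒  outside

inside=no margin=8112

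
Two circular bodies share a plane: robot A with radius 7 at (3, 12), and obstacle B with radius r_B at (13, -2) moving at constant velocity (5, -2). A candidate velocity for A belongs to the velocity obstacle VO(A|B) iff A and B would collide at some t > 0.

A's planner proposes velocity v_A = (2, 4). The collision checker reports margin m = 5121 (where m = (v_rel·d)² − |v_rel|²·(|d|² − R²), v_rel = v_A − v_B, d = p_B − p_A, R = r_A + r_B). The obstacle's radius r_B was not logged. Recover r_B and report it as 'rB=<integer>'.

m = 5121
d = (10, -14);  v_rel = (-3, 6),  |v_rel|² = 45
v_rel×d = (-3)·(-14) − (6)·(10) = -18
since m = R²·45 − (-18)²:  R² = (324 + 5121) / 45 = 121
R = √121 = 11  ⇒  r_B = 11 − 7 = 4

rB=4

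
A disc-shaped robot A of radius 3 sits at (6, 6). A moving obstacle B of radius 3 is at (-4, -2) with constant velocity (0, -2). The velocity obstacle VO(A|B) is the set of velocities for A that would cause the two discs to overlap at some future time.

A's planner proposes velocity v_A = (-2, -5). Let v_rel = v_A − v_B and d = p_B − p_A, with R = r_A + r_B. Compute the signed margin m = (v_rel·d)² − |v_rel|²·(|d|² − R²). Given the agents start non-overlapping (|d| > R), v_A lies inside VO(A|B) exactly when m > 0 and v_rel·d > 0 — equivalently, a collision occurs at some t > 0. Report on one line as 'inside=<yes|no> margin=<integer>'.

d = (-10, -8),  |d|² = 164;  R = 3+3 = 6,  c = 164−6² = 128
v_rel = (-2, -3),  |v_rel|² = 13;  v_rel·d = (-2)·(-10) + (-3)·(-8) = 44
13·t² − 88·t + 128 = 0  ⇒  m = 44² − 13·128 = 272
m = 272 > 0,  v_rel·d = 44 > 0  ⇒  inside

inside=yes margin=272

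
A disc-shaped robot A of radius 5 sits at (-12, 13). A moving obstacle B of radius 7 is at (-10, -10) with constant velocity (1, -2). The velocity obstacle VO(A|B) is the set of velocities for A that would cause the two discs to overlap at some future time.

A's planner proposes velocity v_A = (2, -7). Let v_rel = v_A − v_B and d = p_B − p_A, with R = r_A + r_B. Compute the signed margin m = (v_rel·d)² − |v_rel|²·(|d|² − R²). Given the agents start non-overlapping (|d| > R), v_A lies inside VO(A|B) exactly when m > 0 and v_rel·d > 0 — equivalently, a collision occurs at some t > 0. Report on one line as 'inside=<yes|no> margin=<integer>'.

d = (2, -23),  |d|² = 533;  R = 5+7 = 12,  c = 533−12² = 389
v_rel = (1, -5),  |v_rel|² = 26;  v_rel·d = (1)·(2) + (-5)·(-23) = 117
26·t² − 234·t + 389 = 0  ⇒  m = 117² − 26·389 = 3575
m = 3575 > 0,  v_rel·d = 117 > 0  ⇒  inside

inside=yes margin=3575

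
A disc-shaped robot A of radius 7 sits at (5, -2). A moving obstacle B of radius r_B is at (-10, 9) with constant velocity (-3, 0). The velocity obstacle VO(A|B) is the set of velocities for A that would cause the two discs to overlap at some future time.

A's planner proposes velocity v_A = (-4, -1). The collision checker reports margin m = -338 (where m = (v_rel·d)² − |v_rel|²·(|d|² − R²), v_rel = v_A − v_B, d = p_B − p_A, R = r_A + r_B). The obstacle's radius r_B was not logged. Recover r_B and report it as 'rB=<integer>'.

m = -338
d = (-15, 11);  v_rel = (-1, -1),  |v_rel|² = 2
v_rel×d = (-1)·(11) − (-1)·(-15) = -26
since m = R²·2 − (-26)²:  R² = (676 + -338) / 2 = 169
R = √169 = 13  ⇒  r_B = 13 − 7 = 6

rB=6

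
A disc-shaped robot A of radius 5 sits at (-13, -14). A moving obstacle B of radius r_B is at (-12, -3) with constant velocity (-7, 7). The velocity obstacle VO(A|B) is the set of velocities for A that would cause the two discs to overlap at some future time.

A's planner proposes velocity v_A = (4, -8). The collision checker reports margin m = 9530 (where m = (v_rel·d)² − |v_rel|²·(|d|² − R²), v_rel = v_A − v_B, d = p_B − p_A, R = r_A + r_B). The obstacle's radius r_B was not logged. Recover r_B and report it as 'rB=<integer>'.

m = 9530
d = (1, 11);  v_rel = (11, -15),  |v_rel|² = 346
v_rel×d = (11)·(11) − (-15)·(1) = 136
since m = R²·346 − 136²:  R² = (18496 + 9530) / 346 = 81
R = √81 = 9  ⇒  r_B = 9 − 5 = 4

rB=4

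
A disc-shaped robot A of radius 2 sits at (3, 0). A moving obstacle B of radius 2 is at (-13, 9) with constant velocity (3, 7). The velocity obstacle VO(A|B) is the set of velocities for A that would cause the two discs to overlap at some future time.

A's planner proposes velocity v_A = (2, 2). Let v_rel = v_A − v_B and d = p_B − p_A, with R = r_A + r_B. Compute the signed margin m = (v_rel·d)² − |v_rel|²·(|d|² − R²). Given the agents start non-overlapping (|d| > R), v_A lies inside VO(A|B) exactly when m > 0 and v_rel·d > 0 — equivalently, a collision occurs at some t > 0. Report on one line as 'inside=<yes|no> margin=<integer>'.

d = (-16, 9),  |d|² = 337;  R = 2+2 = 4,  c = 337−4² = 321
v_rel = (-1, -5),  |v_rel|² = 26;  v_rel·d = (-1)·(-16) + (-5)·(9) = -29
26·t² + 58·t + 321 = 0  ⇒  m = (-29)² − 26·321 = -7505
m = -7505 < 0,  v_rel·d = -29 < 0  ⇒  outside

inside=no margin=-7505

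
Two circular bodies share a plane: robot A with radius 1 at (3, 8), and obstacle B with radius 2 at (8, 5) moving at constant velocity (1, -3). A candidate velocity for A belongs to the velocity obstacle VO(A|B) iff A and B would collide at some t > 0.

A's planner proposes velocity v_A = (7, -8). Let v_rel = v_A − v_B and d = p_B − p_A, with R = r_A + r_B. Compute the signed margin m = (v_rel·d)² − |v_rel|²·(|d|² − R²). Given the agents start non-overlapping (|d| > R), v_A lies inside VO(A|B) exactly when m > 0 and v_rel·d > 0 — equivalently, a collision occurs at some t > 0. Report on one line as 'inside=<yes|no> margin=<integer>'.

d = (5, -3),  |d|² = 34;  R = 1+2 = 3,  c = 34−3² = 25
v_rel = (6, -5),  |v_rel|² = 61;  v_rel·d = (6)·(5) + (-5)·(-3) = 45
61·t² − 90·t + 25 = 0  ⇒  m = 45² − 61·25 = 500
m = 500 > 0,  v_rel·d = 45 > 0  ⇒  inside

inside=yes margin=500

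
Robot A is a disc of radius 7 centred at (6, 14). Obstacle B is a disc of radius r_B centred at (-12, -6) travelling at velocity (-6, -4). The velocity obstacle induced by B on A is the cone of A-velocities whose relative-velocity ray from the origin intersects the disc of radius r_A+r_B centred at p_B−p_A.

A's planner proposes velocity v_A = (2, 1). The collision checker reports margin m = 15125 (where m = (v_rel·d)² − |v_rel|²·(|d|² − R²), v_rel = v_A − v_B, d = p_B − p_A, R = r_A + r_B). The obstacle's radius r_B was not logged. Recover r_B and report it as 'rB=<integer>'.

m = 15125
d = (-18, -20);  v_rel = (8, 5),  |v_rel|² = 89
v_rel×d = (8)·(-20) − (5)·(-18) = -70
since m = R²·89 − (-70)²:  R² = (4900 + 15125) / 89 = 225
R = √225 = 15  ⇒  r_B = 15 − 7 = 8

rB=8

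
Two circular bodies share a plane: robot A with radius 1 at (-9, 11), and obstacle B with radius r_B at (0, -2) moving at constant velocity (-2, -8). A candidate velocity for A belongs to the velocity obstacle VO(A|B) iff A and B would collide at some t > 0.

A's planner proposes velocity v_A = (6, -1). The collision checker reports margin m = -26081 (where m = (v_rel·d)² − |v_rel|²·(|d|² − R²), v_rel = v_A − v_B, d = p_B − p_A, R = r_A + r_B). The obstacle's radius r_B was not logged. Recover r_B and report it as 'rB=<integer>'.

m = -26081
d = (9, -13);  v_rel = (8, 7),  |v_rel|² = 113
v_rel×d = (8)·(-13) − (7)·(9) = -167
since m = R²·113 − (-167)²:  R² = (27889 + -26081) / 113 = 16
R = √16 = 4  ⇒  r_B = 4 − 1 = 3

rB=3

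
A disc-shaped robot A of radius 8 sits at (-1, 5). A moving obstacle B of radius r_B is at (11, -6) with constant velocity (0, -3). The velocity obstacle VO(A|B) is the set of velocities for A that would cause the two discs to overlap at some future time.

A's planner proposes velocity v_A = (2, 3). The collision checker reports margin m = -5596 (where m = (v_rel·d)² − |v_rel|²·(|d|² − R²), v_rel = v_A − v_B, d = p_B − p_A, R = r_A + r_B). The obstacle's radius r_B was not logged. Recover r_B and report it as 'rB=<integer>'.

m = -5596
d = (12, -11);  v_rel = (2, 6),  |v_rel|² = 40
v_rel×d = (2)·(-11) − (6)·(12) = -94
since m = R²·40 − (-94)²:  R² = (8836 + -5596) / 40 = 81
R = √81 = 9  ⇒  r_B = 9 − 8 = 1

rB=1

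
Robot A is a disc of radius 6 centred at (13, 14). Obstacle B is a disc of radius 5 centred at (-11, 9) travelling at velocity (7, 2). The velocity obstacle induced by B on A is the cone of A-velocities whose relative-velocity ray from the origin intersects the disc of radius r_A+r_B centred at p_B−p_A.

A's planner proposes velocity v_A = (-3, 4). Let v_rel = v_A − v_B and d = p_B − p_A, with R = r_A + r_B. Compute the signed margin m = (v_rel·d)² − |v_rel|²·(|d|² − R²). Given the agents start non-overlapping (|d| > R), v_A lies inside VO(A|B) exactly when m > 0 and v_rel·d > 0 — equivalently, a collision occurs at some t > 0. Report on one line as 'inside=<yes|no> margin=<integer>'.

d = (-24, -5),  |d|² = 601;  R = 6+5 = 11,  c = 601−11² = 480
v_rel = (-10, 2),  |v_rel|² = 104;  v_rel·d = (-10)·(-24) + (2)·(-5) = 230
104·t² − 460·t + 480 = 0  ⇒  m = 230² − 104·480 = 2980
m = 2980 > 0,  v_rel·d = 230 > 0  ⇒  inside

inside=yes margin=2980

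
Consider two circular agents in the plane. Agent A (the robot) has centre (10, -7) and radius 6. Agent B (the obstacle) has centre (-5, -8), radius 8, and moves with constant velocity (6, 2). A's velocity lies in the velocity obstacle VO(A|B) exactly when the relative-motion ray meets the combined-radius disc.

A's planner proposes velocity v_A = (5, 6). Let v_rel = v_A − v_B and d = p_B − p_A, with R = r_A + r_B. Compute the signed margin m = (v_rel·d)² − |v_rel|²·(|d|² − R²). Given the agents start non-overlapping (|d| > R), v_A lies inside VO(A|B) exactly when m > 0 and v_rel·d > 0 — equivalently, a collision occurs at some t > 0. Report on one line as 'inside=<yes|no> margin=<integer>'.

d = (-15, -1),  |d|² = 226;  R = 6+8 = 14,  c = 226−14² = 30
v_rel = (-1, 4),  |v_rel|² = 17;  v_rel·d = (-1)·(-15) + (4)·(-1) = 11
17·t² − 22·t + 30 = 0  ⇒  m = 11² − 17·30 = -389
m = -389 < 0,  v_rel·d = 11 > 0  ⇒  outside

inside=no margin=-389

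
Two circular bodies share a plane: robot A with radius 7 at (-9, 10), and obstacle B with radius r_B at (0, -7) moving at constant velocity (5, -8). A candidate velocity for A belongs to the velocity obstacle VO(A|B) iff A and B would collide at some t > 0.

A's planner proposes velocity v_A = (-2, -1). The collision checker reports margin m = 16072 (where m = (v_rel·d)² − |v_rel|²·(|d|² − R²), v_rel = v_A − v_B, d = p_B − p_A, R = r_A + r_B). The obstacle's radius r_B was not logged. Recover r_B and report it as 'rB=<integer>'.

m = 16072
d = (9, -17);  v_rel = (-7, 7),  |v_rel|² = 98
v_rel×d = (-7)·(-17) − (7)·(9) = 56
since m = R²·98 − 56²:  R² = (3136 + 16072) / 98 = 196
R = √196 = 14  ⇒  r_B = 14 − 7 = 7

rB=7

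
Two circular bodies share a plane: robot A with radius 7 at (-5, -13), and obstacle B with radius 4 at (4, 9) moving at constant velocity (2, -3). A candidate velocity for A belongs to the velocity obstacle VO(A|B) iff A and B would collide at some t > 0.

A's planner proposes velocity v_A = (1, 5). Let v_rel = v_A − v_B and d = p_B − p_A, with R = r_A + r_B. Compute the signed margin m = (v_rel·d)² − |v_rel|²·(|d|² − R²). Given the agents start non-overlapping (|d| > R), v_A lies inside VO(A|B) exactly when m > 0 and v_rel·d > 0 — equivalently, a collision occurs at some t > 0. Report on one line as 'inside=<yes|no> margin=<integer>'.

d = (9, 22),  |d|² = 565;  R = 7+4 = 11,  c = 565−11² = 444
v_rel = (-1, 8),  |v_rel|² = 65;  v_rel·d = (-1)·(9) + (8)·(22) = 167
65·t² − 334·t + 444 = 0  ⇒  m = 167² − 65·444 = -971
m = -971 < 0,  v_rel·d = 167 > 0  ⇒  outside

inside=no margin=-971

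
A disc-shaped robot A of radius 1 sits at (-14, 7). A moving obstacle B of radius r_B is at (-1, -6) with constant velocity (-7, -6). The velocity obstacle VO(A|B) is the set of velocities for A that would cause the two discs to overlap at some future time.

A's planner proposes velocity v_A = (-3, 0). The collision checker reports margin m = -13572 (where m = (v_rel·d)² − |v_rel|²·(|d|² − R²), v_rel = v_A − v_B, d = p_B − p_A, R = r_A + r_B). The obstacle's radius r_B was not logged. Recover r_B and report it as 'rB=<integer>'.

m = -13572
d = (13, -13);  v_rel = (4, 6),  |v_rel|² = 52
v_rel×d = (4)·(-13) − (6)·(13) = -130
since m = R²·52 − (-130)²:  R² = (16900 + -13572) / 52 = 64
R = √64 = 8  ⇒  r_B = 8 − 1 = 7

rB=7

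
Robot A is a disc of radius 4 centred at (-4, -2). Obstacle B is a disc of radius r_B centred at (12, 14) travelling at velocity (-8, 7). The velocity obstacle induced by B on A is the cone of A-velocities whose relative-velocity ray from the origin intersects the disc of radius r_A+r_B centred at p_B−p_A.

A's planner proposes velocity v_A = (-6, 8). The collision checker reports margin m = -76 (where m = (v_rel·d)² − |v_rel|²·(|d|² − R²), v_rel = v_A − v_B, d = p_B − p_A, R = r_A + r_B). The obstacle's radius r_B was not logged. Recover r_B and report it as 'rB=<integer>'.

m = -76
d = (16, 16);  v_rel = (2, 1),  |v_rel|² = 5
v_rel×d = (2)·(16) − (1)·(16) = 16
since m = R²·5 − 16²:  R² = (256 + -76) / 5 = 36
R = √36 = 6  ⇒  r_B = 6 − 4 = 2

rB=2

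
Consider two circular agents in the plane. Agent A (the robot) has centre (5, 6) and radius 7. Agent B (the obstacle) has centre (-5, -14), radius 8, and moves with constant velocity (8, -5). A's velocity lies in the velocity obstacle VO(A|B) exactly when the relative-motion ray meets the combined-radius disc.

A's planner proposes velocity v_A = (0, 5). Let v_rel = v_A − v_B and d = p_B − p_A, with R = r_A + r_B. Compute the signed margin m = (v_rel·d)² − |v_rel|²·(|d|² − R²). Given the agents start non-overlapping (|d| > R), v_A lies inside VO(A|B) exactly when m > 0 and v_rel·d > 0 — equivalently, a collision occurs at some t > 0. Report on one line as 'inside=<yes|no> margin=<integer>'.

d = (-10, -20),  |d|² = 500;  R = 7+8 = 15,  c = 500−15² = 275
v_rel = (-8, 10),  |v_rel|² = 164;  v_rel·d = (-8)·(-10) + (10)·(-20) = -120
164·t² + 240·t + 275 = 0  ⇒  m = (-120)² − 164·275 = -30700
m = -30700 < 0,  v_rel·d = -120 < 0  ⇒  outside

inside=no margin=-30700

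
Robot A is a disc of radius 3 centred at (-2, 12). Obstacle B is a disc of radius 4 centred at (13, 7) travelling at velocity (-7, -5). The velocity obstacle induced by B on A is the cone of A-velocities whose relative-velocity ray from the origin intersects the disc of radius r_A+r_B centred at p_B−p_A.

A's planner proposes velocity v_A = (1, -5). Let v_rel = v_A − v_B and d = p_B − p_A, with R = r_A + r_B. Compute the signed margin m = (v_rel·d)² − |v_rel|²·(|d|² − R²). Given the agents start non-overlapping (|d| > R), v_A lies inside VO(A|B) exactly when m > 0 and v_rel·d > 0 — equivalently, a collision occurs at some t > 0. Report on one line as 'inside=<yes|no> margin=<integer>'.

d = (15, -5),  |d|² = 250;  R = 3+4 = 7,  c = 250−7² = 201
v_rel = (8, 0),  |v_rel|² = 64;  v_rel·d = (8)·(15) + (0)·(-5) = 120
64·t² − 240·t + 201 = 0  ⇒  m = 120² − 64·201 = 1536
m = 1536 > 0,  v_rel·d = 120 > 0  ⇒  inside

inside=yes margin=1536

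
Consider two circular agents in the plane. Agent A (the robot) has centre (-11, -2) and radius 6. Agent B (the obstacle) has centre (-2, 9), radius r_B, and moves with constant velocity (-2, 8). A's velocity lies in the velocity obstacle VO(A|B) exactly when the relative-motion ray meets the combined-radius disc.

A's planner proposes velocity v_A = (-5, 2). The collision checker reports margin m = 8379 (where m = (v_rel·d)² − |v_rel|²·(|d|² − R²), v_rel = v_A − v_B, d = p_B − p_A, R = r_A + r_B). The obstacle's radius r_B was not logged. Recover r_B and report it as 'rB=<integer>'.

m = 8379
d = (9, 11);  v_rel = (-3, -6),  |v_rel|² = 45
v_rel×d = (-3)·(11) − (-6)·(9) = 21
since m = R²·45 − 21²:  R² = (441 + 8379) / 45 = 196
R = √196 = 14  ⇒  r_B = 14 − 6 = 8

rB=8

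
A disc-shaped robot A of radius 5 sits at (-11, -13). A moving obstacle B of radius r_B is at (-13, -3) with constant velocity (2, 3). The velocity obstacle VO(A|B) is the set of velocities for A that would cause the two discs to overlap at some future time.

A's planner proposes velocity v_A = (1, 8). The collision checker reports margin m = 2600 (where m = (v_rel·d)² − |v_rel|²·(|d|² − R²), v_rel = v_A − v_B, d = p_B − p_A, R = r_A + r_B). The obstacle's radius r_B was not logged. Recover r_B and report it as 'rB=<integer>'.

m = 2600
d = (-2, 10);  v_rel = (-1, 5),  |v_rel|² = 26
v_rel×d = (-1)·(10) − (5)·(-2) = 0
since m = R²·26 − 0²:  R² = (0 + 2600) / 26 = 100
R = √100 = 10  ⇒  r_B = 10 − 5 = 5

rB=5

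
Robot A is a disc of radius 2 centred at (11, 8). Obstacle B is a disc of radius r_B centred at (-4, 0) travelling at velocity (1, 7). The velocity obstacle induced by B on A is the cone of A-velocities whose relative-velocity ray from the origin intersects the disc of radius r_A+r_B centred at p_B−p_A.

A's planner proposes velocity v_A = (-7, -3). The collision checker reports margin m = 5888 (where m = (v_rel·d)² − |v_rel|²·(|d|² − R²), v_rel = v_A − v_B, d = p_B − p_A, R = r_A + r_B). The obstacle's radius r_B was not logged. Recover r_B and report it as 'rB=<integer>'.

m = 5888
d = (-15, -8);  v_rel = (-8, -10),  |v_rel|² = 164
v_rel×d = (-8)·(-8) − (-10)·(-15) = -86
since m = R²·164 − (-86)²:  R² = (7396 + 5888) / 164 = 81
R = √81 = 9  ⇒  r_B = 9 − 2 = 7

rB=7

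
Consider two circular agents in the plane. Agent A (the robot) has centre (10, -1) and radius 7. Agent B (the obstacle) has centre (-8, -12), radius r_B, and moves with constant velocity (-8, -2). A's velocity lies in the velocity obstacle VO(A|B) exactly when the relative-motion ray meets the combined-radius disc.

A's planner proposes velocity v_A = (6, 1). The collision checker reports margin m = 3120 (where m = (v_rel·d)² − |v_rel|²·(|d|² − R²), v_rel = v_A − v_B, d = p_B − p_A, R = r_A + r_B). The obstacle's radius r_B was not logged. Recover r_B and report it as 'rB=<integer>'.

m = 3120
d = (-18, -11);  v_rel = (14, 3),  |v_rel|² = 205
v_rel×d = (14)·(-11) − (3)·(-18) = -100
since m = R²·205 − (-100)²:  R² = (10000 + 3120) / 205 = 64
R = √64 = 8  ⇒  r_B = 8 − 7 = 1

rB=1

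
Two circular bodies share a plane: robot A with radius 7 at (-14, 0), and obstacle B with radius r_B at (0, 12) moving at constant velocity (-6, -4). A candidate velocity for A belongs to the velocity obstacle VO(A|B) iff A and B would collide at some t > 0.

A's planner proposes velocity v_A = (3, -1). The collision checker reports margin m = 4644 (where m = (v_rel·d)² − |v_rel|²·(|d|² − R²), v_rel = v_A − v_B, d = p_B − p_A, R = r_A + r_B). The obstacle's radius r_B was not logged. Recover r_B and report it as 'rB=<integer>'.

m = 4644
d = (14, 12);  v_rel = (9, 3),  |v_rel|² = 90
v_rel×d = (9)·(12) − (3)·(14) = 66
since m = R²·90 − 66²:  R² = (4356 + 4644) / 90 = 100
R = √100 = 10  ⇒  r_B = 10 − 7 = 3

rB=3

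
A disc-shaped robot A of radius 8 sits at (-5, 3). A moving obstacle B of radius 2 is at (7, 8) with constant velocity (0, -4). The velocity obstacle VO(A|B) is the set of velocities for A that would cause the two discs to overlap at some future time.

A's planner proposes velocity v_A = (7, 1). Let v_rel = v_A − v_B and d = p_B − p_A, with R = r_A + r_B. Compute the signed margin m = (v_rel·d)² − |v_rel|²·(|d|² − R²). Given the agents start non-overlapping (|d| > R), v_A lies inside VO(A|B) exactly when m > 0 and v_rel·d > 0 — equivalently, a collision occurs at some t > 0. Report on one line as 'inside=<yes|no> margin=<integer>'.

d = (12, 5),  |d|² = 169;  R = 8+2 = 10,  c = 169−10² = 69
v_rel = (7, 5),  |v_rel|² = 74;  v_rel·d = (7)·(12) + (5)·(5) = 109
74·t² − 218·t + 69 = 0  ⇒  m = 109² − 74·69 = 6775
m = 6775 > 0,  v_rel·d = 109 > 0  ⇒  inside

inside=yes margin=6775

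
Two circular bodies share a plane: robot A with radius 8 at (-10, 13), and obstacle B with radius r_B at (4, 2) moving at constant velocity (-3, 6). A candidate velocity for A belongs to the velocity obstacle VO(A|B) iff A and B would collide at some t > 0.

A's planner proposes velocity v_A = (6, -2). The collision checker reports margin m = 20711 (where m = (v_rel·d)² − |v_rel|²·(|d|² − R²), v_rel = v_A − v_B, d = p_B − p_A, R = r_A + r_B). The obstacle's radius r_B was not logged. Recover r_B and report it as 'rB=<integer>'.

m = 20711
d = (14, -11);  v_rel = (9, -8),  |v_rel|² = 145
v_rel×d = (9)·(-11) − (-8)·(14) = 13
since m = R²·145 − 13²:  R² = (169 + 20711) / 145 = 144
R = √144 = 12  ⇒  r_B = 12 − 8 = 4

rB=4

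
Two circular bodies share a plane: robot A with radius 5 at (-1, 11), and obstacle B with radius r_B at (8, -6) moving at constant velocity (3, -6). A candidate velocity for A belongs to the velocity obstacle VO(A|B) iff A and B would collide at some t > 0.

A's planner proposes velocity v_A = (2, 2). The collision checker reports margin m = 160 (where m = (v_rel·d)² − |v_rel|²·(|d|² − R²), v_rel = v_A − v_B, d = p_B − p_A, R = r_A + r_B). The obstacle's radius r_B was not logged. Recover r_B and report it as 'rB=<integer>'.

m = 160
d = (9, -17);  v_rel = (-1, 8),  |v_rel|² = 65
v_rel×d = (-1)·(-17) − (8)·(9) = -55
since m = R²·65 − (-55)²:  R² = (3025 + 160) / 65 = 49
R = √49 = 7  ⇒  r_B = 7 − 5 = 2

rB=2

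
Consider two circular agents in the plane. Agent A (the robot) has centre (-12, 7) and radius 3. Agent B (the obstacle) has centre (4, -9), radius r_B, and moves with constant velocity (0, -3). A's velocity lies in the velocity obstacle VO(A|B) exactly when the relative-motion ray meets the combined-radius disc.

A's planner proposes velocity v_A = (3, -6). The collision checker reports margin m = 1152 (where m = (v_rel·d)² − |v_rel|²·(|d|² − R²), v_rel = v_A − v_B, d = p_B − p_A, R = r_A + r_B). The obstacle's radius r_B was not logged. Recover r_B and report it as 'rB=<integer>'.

m = 1152
d = (16, -16);  v_rel = (3, -3),  |v_rel|² = 18
v_rel×d = (3)·(-16) − (-3)·(16) = 0
since m = R²·18 − 0²:  R² = (0 + 1152) / 18 = 64
R = √64 = 8  ⇒  r_B = 8 − 3 = 5

rB=5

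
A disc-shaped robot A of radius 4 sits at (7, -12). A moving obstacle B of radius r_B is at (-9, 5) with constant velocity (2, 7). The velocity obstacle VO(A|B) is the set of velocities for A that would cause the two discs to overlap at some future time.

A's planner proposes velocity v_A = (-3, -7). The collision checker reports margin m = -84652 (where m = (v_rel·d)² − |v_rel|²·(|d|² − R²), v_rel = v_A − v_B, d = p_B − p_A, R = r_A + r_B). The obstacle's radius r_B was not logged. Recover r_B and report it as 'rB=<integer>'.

m = -84652
d = (-16, 17);  v_rel = (-5, -14),  |v_rel|² = 221
v_rel×d = (-5)·(17) − (-14)·(-16) = -309
since m = R²·221 − (-309)²:  R² = (95481 + -84652) / 221 = 49
R = √49 = 7  ⇒  r_B = 7 − 4 = 3

rB=3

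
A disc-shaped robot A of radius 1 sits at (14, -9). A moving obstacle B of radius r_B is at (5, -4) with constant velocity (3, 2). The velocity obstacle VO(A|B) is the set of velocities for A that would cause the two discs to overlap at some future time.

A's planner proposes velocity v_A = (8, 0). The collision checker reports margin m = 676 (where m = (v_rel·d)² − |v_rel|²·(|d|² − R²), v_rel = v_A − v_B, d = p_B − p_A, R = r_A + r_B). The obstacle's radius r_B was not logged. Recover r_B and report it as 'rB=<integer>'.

m = 676
d = (-9, 5);  v_rel = (5, -2),  |v_rel|² = 29
v_rel×d = (5)·(5) − (-2)·(-9) = 7
since m = R²·29 − 7²:  R² = (49 + 676) / 29 = 25
R = √25 = 5  ⇒  r_B = 5 − 1 = 4

rB=4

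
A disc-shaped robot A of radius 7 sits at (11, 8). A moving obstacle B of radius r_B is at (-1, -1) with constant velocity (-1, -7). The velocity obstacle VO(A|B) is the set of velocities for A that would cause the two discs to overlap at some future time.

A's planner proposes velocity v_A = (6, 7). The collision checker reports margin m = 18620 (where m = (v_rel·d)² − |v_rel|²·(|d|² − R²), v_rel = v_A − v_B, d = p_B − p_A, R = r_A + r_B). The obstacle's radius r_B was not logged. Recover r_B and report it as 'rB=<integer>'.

m = 18620
d = (-12, -9);  v_rel = (7, 14),  |v_rel|² = 245
v_rel×d = (7)·(-9) − (14)·(-12) = 105
since m = R²·245 − 105²:  R² = (11025 + 18620) / 245 = 121
R = √121 = 11  ⇒  r_B = 11 − 7 = 4

rB=4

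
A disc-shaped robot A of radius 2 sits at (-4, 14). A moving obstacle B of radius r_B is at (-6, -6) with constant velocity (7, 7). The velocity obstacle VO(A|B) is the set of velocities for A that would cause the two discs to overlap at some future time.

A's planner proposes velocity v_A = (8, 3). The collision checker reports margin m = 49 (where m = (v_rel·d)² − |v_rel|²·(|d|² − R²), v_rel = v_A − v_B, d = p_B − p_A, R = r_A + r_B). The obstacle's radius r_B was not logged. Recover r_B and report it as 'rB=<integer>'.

m = 49
d = (-2, -20);  v_rel = (1, -4),  |v_rel|² = 17
v_rel×d = (1)·(-20) − (-4)·(-2) = -28
since m = R²·17 − (-28)²:  R² = (784 + 49) / 17 = 49
R = √49 = 7  ⇒  r_B = 7 − 2 = 5

rB=5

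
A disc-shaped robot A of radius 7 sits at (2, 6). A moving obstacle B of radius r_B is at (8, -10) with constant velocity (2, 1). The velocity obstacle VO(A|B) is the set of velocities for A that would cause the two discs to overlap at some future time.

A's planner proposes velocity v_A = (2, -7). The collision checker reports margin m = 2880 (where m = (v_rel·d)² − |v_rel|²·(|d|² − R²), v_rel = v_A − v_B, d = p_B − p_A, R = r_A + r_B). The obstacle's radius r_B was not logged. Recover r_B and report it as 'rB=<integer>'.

m = 2880
d = (6, -16);  v_rel = (0, -8),  |v_rel|² = 64
v_rel×d = (0)·(-16) − (-8)·(6) = 48
since m = R²·64 − 48²:  R² = (2304 + 2880) / 64 = 81
R = √81 = 9  ⇒  r_B = 9 − 7 = 2

rB=2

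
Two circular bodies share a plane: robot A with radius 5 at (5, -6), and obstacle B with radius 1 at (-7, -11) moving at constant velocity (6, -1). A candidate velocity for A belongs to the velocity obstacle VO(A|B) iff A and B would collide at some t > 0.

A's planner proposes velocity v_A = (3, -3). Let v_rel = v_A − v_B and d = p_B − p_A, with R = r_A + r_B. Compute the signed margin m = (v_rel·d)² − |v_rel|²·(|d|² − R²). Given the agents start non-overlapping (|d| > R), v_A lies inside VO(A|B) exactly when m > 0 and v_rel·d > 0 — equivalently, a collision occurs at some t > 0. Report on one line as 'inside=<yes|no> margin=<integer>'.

d = (-12, -5),  |d|² = 169;  R = 5+1 = 6,  c = 169−6² = 133
v_rel = (-3, -2),  |v_rel|² = 13;  v_rel·d = (-3)·(-12) + (-2)·(-5) = 46
13·t² − 92·t + 133 = 0  ⇒  m = 46² − 13·133 = 387
m = 387 > 0,  v_rel·d = 46 > 0  ⇒  inside

inside=yes margin=387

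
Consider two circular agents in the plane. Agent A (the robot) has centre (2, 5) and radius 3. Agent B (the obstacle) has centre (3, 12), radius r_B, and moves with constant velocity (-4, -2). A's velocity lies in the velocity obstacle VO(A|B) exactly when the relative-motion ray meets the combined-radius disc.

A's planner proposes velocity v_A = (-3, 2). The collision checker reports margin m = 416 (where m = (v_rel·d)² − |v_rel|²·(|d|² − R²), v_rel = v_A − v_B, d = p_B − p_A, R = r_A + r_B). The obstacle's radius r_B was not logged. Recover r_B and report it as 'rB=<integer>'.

m = 416
d = (1, 7);  v_rel = (1, 4),  |v_rel|² = 17
v_rel×d = (1)·(7) − (4)·(1) = 3
since m = R²·17 − 3²:  R² = (9 + 416) / 17 = 25
R = √25 = 5  ⇒  r_B = 5 − 3 = 2

rB=2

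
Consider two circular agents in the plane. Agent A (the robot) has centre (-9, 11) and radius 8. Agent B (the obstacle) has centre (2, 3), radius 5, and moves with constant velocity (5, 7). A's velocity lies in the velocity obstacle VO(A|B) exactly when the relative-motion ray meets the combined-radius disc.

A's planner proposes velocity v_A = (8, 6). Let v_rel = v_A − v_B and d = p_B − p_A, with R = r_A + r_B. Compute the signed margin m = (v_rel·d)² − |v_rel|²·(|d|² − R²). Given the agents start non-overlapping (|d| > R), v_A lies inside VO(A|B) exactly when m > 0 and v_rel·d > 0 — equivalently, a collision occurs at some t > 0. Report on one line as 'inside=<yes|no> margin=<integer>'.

d = (11, -8),  |d|² = 185;  R = 8+5 = 13,  c = 185−13² = 16
v_rel = (3, -1),  |v_rel|² = 10;  v_rel·d = (3)·(11) + (-1)·(-8) = 41
10·t² − 82·t + 16 = 0  ⇒  m = 41² − 10·16 = 1521
m = 1521 > 0,  v_rel·d = 41 > 0  ⇒  inside

inside=yes margin=1521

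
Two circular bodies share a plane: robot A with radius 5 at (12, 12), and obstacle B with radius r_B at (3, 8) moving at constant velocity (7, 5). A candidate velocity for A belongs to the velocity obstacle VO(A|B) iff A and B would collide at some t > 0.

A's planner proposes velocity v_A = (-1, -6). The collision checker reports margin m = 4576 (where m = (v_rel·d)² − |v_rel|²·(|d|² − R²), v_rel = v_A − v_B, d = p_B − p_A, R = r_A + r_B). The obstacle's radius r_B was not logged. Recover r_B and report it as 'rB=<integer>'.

m = 4576
d = (-9, -4);  v_rel = (-8, -11),  |v_rel|² = 185
v_rel×d = (-8)·(-4) − (-11)·(-9) = -67
since m = R²·185 − (-67)²:  R² = (4489 + 4576) / 185 = 49
R = √49 = 7  ⇒  r_B = 7 − 5 = 2

rB=2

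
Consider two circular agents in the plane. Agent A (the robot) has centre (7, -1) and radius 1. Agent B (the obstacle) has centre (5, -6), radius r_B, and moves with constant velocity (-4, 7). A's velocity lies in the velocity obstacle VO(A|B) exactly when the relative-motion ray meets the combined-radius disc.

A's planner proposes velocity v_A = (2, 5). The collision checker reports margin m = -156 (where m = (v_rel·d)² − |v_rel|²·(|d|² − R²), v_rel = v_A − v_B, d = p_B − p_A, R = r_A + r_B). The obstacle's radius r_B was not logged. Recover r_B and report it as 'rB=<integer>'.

m = -156
d = (-2, -5);  v_rel = (6, -2),  |v_rel|² = 40
v_rel×d = (6)·(-5) − (-2)·(-2) = -34
since m = R²·40 − (-34)²:  R² = (1156 + -156) / 40 = 25
R = √25 = 5  ⇒  r_B = 5 − 1 = 4

rB=4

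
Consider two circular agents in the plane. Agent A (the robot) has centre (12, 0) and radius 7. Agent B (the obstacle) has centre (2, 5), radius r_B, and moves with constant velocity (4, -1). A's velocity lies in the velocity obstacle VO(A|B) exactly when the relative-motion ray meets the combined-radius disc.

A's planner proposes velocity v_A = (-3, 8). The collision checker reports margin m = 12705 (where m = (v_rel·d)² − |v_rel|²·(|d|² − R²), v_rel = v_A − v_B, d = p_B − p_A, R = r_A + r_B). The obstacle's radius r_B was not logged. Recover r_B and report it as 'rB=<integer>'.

m = 12705
d = (-10, 5);  v_rel = (-7, 9),  |v_rel|² = 130
v_rel×d = (-7)·(5) − (9)·(-10) = 55
since m = R²·130 − 55²:  R² = (3025 + 12705) / 130 = 121
R = √121 = 11  ⇒  r_B = 11 − 7 = 4

rB=4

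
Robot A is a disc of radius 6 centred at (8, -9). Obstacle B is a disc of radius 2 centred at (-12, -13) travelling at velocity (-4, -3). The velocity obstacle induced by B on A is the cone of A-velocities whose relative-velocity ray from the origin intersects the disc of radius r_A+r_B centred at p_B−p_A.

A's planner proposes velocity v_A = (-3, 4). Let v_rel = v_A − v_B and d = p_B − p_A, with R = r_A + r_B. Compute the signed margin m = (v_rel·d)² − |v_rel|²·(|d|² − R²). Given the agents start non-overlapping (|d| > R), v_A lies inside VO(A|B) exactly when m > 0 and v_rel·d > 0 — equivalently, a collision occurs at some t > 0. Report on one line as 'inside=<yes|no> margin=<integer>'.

d = (-20, -4),  |d|² = 416;  R = 6+2 = 8,  c = 416−8² = 352
v_rel = (1, 7),  |v_rel|² = 50;  v_rel·d = (1)·(-20) + (7)·(-4) = -48
50·t² + 96·t + 352 = 0  ⇒  m = (-48)² − 50·352 = -15296
m = -15296 < 0,  v_rel·d = -48 < 0  ⇒  outside

inside=no margin=-15296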